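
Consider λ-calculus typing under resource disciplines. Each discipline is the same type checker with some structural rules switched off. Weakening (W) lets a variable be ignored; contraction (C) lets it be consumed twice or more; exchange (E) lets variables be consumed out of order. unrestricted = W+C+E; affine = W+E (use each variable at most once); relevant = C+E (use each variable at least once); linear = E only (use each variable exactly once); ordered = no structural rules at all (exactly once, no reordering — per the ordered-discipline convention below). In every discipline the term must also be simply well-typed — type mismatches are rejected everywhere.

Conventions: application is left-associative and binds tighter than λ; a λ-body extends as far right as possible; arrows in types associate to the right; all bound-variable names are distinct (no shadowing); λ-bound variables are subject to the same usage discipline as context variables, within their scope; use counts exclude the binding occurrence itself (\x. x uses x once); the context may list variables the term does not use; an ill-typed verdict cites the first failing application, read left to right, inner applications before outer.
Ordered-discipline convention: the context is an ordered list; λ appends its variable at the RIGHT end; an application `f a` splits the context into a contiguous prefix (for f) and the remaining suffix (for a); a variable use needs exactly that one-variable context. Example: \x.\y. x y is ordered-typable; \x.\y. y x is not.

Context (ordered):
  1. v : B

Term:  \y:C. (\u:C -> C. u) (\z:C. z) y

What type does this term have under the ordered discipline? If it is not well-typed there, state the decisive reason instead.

not well-typed under ordered — needs weakening: v unused
variable uses: v=0, y (λ-bound)=1, u (λ-bound)=1, z (λ-bound)=1
use order (left to right): u, z, y
typing: well-typed at C -> C
all disciplines: ordered ✗; linear ✗; affine ✓; relevant ✗; unrestricted ✓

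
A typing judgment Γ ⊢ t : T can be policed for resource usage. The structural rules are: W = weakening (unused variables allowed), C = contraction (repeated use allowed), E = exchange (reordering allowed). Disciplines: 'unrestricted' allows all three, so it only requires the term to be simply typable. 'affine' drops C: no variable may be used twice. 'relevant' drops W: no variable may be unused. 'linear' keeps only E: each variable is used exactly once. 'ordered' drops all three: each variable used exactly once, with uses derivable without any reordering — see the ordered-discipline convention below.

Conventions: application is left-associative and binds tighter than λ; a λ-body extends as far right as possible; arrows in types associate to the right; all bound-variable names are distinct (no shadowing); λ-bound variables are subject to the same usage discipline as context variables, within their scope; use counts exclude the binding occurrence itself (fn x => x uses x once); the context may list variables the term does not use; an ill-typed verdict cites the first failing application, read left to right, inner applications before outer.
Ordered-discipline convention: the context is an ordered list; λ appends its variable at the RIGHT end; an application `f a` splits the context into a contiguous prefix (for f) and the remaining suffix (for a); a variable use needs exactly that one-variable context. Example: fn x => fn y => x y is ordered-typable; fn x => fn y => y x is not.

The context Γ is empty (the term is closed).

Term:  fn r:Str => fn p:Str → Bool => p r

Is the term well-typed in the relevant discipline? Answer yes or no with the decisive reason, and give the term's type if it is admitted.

yes — at least one use each (r, p); term : Str → (Str → Bool) → Bool
variable uses: r (bound) ×1, p (bound) ×1
left-to-right use order: p, r
typing: well-typed at Str → (Str → Bool) → Bool
across the five disciplines: ordered ✗; linear ✓; affine ✓; relevant ✓; unrestricted ✓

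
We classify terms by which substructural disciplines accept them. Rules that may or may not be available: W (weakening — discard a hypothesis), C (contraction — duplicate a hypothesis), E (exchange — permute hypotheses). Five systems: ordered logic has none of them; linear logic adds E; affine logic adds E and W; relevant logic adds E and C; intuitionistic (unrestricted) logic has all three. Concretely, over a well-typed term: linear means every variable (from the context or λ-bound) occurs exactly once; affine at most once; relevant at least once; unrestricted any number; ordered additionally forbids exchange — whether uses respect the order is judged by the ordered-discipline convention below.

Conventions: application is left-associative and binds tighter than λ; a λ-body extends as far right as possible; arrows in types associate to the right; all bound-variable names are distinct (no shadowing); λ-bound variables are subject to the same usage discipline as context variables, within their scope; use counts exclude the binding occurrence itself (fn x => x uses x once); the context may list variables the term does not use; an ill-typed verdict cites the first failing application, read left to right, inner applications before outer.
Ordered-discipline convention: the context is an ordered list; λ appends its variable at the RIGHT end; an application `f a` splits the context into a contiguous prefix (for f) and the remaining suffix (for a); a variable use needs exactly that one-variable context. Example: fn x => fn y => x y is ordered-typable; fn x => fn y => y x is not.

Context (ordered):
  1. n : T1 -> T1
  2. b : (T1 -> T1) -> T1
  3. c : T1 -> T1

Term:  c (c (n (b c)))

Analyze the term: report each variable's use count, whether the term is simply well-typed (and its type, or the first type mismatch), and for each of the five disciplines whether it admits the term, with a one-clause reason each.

usage: n: 1×; b: 1×; c: 3×
order of uses: c, c, n, b, c
typing: ✓ — T1
ordered ✗ (repeated use of c ×3)
linear ✗ (repeated use of c ×3)
affine ✗ (repeated use of c ×3)
relevant ✓ (none of n, b, c goes unused)
unrestricted ✓ (typability at T1 is all that's needed)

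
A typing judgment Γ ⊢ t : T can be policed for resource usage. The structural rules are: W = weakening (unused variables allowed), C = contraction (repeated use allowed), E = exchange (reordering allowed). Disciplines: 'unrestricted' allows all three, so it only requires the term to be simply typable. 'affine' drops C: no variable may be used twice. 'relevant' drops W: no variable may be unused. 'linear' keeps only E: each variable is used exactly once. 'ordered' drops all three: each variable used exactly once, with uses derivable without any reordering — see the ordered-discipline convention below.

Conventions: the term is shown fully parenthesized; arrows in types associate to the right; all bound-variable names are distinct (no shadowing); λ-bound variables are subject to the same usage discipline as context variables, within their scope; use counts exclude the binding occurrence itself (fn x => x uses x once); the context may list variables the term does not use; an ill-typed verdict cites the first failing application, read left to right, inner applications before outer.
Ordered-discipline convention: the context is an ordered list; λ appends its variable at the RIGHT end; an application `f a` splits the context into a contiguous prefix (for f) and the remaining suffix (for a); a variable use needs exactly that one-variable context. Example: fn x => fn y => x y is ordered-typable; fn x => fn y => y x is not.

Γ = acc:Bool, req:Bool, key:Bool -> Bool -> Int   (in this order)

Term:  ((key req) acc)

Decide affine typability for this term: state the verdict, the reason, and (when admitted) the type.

yes — no duplicate uses among acc, req, key; term : Int
use counts: acc: 1, req: 1, key: 1
uses in reading order: key, req, acc
typing: ✓ — Int
per-discipline verdicts: ordered ✗ | linear ✓ | affine ✓ | relevant ✓ | unrestricted ✓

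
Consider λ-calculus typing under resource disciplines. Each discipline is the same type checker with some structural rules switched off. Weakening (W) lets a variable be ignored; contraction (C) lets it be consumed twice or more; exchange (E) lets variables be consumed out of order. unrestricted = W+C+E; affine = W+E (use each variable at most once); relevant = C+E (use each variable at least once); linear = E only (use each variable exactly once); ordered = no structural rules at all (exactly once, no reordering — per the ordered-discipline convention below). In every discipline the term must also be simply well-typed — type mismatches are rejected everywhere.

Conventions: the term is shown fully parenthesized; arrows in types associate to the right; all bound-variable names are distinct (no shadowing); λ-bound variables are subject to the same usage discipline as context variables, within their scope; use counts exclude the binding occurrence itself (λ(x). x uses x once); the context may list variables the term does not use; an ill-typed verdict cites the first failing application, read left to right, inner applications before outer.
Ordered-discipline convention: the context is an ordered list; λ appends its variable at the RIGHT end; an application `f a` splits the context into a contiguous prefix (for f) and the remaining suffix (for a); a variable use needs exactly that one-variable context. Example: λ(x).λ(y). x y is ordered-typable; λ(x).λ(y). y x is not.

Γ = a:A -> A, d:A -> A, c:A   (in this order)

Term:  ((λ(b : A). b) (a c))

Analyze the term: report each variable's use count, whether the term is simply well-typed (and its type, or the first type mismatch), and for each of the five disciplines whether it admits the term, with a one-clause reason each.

usage: a=1, d=0, c=1, b (λ-bound)=1
uses in reading order: b, a, c
typing: well-typed at A
ordered ✗ (d never used (weakening))
linear ✗ (d never used (weakening))
affine ✓ (none of a, d, c, b used more than once)
relevant ✗ (d never used (weakening))
unrestricted ✓ (well-typed at A; no restrictions here)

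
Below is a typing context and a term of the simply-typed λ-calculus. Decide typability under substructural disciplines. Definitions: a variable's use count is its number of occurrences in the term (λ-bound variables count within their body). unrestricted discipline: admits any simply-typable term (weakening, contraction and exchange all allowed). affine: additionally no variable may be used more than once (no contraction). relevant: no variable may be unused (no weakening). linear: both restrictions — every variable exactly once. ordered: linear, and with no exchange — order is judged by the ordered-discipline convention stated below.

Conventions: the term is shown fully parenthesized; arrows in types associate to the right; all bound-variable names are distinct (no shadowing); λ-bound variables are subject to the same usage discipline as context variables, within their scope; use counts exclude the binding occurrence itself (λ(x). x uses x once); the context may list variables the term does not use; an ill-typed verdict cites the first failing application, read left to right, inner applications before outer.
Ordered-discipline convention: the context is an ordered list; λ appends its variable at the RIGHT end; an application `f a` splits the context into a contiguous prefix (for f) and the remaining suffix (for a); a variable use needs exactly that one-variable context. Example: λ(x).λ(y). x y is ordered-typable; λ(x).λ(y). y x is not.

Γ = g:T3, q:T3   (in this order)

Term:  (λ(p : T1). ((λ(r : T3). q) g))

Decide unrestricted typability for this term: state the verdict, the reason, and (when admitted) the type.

yes — typability at T1 → T3 is all that's needed; term : T1 → T3
counts: g ×1, q ×1, p [bound] ×0, r [bound] ×0
use order (left to right): q, g
typing: well-typed — term : T1 → T3
summary: ordered ✗ | linear ✗ | affine ✓ | relevant ✗ | unrestricted ✓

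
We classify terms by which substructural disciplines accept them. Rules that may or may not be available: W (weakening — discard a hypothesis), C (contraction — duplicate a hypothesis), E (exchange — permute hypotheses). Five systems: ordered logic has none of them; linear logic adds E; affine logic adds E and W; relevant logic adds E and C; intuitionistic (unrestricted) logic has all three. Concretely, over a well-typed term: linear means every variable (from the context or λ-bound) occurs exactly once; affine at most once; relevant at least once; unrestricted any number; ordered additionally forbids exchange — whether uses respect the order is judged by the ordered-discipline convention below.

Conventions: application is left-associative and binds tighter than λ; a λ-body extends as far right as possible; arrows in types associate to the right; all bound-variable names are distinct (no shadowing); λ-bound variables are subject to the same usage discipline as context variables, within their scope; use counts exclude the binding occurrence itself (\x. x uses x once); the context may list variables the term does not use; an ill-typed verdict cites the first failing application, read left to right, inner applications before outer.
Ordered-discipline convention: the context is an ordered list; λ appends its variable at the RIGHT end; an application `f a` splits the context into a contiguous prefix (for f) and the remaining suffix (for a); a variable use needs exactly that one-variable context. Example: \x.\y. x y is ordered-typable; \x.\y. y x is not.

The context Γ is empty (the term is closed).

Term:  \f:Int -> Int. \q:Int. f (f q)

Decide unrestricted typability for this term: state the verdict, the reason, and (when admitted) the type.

yes — type-checks ((Int -> Int) -> Int -> Int) and nothing is barred; term : (Int -> Int) -> Int -> Int
counts: f (bound): 2; q (bound): 1
left-to-right use order: f, f, q
typing: well-typed — term : (Int -> Int) -> Int -> Int
all disciplines: ordered ✗, linear ✗, affine ✗, relevant ✓, unrestricted ✓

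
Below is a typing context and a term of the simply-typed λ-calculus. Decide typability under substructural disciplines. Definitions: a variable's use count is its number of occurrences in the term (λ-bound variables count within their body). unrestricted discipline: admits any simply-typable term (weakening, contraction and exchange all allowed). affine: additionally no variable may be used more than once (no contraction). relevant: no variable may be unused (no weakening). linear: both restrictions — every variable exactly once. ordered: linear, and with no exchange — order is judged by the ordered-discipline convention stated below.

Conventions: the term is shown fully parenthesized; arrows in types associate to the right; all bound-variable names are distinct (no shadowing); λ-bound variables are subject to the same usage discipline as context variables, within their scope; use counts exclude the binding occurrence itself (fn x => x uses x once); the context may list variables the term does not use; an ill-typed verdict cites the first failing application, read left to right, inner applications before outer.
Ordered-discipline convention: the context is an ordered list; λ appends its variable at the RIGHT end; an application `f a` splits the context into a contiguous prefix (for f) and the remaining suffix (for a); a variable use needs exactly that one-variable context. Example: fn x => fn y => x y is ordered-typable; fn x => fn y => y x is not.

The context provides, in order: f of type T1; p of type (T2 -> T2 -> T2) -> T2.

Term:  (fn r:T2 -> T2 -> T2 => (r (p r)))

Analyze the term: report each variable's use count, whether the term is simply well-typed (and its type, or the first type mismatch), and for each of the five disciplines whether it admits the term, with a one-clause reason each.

use counts: f=0; p=1; r (λ-bound)=2
left-to-right use order: r, p, r
typing: ✓ — (T2 -> T2 -> T2) -> T2 -> T2
ordered ✗ (needs contraction — r ×2; unused: f — weakening required)
linear ✗ (needs contraction — r ×2; unused: f — weakening required)
affine ✗ (needs contraction — r ×2)
relevant ✗ (unused: f — weakening required)
unrestricted ✓ (simply typable at (T2 -> T2 -> T2) -> T2 -> T2; W, C, E all held)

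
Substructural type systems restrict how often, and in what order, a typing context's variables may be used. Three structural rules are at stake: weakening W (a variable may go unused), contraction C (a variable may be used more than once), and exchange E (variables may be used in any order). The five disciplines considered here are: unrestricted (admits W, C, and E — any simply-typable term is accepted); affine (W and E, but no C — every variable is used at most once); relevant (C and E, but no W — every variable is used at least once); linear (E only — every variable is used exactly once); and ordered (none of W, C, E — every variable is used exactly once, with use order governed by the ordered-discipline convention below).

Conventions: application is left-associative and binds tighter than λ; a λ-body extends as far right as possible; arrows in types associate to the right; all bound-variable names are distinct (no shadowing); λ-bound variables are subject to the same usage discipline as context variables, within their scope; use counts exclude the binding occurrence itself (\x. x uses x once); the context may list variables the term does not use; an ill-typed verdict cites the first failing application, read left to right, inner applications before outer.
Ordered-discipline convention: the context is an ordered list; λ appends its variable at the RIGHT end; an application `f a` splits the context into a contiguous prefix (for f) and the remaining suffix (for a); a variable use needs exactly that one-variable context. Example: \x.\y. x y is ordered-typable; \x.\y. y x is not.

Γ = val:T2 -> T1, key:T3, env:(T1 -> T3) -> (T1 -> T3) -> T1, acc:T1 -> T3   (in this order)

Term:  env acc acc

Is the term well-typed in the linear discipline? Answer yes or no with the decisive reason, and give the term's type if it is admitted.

no — repeated use of acc ×2; val, key never used (weakening)
counts: val=0; key=0; env=1; acc=2
order of uses: env, acc, acc
typing: well-typed — term : T1
across the five disciplines: ordered ✗, linear ✗, affine ✗, relevant ✗, unrestricted ✓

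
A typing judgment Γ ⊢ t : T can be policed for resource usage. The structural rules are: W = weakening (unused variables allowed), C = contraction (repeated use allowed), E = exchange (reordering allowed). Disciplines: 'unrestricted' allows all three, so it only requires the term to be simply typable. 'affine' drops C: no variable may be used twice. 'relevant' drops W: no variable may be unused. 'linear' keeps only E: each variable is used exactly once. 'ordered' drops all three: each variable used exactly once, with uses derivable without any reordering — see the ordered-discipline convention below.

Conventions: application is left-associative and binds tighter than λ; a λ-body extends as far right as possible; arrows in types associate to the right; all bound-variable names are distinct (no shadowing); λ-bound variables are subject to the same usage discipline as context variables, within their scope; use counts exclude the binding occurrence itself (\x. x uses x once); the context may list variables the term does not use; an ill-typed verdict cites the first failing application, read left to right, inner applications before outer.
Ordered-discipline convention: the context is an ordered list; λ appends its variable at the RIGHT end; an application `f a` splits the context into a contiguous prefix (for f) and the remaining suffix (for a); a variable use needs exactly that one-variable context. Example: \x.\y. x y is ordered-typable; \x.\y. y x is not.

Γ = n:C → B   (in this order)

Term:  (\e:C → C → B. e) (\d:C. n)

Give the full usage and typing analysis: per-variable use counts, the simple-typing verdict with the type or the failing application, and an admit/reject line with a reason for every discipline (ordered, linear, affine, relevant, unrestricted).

usage: n: 1×, e (bound): 1×, d (bound): 0×
order of uses: e, n
typing: the term checks, with type C → C → B
ordered: ✗ — d never used (weakening)
linear: ✗ — d never used (weakening)
affine: ✓ — none of n, e, d used more than once
relevant: ✗ — d never used (weakening)
unrestricted: ✓ — well-typed at C → C → B; no restrictions here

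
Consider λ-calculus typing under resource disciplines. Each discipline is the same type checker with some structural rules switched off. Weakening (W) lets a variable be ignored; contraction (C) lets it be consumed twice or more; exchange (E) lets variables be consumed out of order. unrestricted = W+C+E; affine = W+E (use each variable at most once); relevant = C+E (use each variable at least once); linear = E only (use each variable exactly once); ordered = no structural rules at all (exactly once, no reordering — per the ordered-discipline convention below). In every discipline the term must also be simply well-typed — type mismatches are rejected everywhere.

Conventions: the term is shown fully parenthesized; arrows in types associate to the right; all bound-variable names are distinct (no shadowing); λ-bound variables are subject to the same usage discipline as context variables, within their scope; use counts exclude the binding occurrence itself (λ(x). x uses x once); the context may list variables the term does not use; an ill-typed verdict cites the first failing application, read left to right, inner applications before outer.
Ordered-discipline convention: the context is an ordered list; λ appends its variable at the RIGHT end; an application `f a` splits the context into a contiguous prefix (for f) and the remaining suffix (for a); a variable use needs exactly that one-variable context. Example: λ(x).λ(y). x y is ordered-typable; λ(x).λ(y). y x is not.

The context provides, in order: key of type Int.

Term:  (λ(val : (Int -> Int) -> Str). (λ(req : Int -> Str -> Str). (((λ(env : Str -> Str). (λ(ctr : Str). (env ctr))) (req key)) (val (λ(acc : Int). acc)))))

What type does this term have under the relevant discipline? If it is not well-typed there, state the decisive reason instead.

term : ((Int -> Int) -> Str) -> (Int -> Str -> Str) -> Str
use counts: key: 1×; val [bound]: 1×; req [bound]: 1×; env [bound]: 1×; ctr [bound]: 1×; acc [bound]: 1×
uses in reading order: env, ctr, req, key, val, acc
typing: the term checks, with type ((Int -> Int) -> Str) -> (Int -> Str -> Str) -> Str
per-discipline verdicts: ordered ✗ · linear ✓ · affine ✓ · relevant ✓ · unrestricted ✓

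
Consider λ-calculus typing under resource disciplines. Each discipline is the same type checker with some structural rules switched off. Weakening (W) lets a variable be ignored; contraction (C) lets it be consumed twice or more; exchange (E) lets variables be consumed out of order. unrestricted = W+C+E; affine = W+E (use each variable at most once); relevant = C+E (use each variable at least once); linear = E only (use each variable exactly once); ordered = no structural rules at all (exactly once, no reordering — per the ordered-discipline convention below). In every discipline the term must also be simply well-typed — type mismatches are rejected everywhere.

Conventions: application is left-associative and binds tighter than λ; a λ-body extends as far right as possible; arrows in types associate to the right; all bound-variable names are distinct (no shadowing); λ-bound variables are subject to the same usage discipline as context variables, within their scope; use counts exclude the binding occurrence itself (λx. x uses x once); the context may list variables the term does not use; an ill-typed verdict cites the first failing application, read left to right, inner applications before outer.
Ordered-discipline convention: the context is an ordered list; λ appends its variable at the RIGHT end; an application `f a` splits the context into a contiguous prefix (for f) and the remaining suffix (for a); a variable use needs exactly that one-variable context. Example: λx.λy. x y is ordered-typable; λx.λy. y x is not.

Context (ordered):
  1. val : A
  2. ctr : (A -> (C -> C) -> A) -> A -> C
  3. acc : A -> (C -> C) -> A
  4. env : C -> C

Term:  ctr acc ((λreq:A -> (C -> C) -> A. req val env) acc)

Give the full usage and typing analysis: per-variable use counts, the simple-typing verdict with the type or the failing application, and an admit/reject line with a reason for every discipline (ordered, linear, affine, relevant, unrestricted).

use counts: val=1; ctr=1; acc=2; env=1; req [bound]=1
use order (left to right): ctr, acc, req, val, env, acc
typing: well-typed — term : C
ordered: ✗, acc ×2 used more than once (contraction)
linear: ✗, acc ×2 used more than once (contraction)
affine: ✗, acc ×2 used more than once (contraction)
relevant: ✓, none of val, ctr, acc, env, req goes unused
unrestricted: ✓, typability at C is all that's needed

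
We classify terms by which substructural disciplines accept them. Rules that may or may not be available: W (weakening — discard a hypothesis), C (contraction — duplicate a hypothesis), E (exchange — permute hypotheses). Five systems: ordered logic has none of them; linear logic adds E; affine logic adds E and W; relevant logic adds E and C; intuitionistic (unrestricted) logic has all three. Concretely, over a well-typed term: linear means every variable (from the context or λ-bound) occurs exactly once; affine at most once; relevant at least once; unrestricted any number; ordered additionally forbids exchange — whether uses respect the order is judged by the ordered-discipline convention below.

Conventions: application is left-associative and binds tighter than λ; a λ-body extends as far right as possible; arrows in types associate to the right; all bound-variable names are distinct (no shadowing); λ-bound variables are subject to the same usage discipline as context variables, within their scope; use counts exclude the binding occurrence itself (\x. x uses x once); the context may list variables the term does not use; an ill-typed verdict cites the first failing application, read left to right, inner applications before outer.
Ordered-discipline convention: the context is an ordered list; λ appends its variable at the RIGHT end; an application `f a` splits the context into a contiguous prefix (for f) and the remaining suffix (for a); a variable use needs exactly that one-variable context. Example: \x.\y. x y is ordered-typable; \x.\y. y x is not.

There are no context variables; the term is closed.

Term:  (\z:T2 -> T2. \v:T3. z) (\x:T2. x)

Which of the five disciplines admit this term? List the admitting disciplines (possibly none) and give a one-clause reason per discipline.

accepted by: affine, unrestricted
variable uses: z (λ-bound) ×1; v (λ-bound) ×0; x (λ-bound) ×1
uses in reading order: z, x
typing: well-typed at T3 -> T2 -> T2
ordered ✗ (v never used (weakening))
linear ✗ (v never used (weakening))
affine ✓ (at most one use each (z, v, x))
relevant ✗ (v never used (weakening))
unrestricted ✓ (typability at T3 -> T2 -> T2 is all that's needed)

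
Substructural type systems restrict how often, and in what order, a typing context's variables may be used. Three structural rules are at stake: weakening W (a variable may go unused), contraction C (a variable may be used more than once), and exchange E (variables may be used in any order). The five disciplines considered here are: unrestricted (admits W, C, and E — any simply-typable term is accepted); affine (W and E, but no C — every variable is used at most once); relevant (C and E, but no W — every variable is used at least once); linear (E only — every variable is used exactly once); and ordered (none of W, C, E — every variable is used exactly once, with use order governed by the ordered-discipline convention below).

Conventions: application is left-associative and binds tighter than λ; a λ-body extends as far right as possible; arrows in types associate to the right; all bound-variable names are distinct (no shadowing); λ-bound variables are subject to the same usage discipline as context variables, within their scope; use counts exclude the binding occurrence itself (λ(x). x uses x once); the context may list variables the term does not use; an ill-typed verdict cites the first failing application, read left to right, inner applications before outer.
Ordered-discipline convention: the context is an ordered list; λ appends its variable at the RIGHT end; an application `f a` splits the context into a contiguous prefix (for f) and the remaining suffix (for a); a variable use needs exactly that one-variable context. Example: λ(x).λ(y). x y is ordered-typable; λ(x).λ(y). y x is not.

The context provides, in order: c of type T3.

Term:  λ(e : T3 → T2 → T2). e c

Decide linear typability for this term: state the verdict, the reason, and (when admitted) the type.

yes — c, e: one use apiece; term : (T3 → T2 → T2) → T2 → T2
counts: c: 1; e (λ-bound): 1
order of uses: e, c
typing: the term checks, with type (T3 → T2 → T2) → T2 → T2
all disciplines: ordered ✗, linear ✓, affine ✓, relevant ✓, unrestricted ✓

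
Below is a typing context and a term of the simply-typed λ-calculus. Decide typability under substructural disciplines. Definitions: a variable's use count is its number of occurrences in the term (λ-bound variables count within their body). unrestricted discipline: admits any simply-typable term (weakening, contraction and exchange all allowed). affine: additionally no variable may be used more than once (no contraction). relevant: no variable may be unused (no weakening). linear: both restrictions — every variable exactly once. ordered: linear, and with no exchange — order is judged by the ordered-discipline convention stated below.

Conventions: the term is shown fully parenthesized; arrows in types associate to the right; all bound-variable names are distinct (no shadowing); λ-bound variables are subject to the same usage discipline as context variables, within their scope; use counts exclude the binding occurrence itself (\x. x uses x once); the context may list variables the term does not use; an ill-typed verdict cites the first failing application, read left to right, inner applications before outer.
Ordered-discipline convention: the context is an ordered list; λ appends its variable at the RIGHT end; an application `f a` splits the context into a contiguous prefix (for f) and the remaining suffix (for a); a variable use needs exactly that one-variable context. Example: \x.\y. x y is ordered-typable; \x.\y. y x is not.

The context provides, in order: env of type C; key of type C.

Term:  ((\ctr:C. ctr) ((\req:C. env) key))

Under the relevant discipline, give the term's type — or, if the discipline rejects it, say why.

not well-typed under relevant — req left unused
counts: env: 1, key: 1, ctr [bound]: 1, req [bound]: 0
left-to-right use order: ctr, env, key
typing: the term checks, with type C
across the five disciplines: ordered ✗; linear ✗; affine ✓; relevant ✗; unrestricted ✓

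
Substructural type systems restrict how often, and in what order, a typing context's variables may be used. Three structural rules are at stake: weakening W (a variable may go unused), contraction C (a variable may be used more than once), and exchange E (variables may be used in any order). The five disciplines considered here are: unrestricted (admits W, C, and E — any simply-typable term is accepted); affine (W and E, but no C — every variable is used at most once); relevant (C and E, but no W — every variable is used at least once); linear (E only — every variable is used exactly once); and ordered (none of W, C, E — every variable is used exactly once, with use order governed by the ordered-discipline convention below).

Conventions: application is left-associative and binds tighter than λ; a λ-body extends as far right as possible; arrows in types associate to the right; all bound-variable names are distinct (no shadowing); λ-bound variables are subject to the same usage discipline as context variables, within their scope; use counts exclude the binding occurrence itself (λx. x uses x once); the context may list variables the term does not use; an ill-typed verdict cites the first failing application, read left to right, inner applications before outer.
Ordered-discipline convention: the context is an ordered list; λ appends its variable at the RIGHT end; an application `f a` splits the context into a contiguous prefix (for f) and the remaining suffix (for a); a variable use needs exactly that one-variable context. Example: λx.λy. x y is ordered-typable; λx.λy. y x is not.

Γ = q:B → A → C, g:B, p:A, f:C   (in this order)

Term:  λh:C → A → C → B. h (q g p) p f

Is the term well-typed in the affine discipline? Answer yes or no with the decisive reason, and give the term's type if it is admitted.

no — p ×2 used more than once (contraction)
use counts: q: 1×, g: 1×, p: 2×, f: 1×, h [bound]: 1×
left-to-right use order: h, q, g, p, p, f
typing: well-typed — term : (C → A → C → B) → B
across the five disciplines: ordered ✗ | linear ✗ | affine ✗ | relevant ✓ | unrestricted ✓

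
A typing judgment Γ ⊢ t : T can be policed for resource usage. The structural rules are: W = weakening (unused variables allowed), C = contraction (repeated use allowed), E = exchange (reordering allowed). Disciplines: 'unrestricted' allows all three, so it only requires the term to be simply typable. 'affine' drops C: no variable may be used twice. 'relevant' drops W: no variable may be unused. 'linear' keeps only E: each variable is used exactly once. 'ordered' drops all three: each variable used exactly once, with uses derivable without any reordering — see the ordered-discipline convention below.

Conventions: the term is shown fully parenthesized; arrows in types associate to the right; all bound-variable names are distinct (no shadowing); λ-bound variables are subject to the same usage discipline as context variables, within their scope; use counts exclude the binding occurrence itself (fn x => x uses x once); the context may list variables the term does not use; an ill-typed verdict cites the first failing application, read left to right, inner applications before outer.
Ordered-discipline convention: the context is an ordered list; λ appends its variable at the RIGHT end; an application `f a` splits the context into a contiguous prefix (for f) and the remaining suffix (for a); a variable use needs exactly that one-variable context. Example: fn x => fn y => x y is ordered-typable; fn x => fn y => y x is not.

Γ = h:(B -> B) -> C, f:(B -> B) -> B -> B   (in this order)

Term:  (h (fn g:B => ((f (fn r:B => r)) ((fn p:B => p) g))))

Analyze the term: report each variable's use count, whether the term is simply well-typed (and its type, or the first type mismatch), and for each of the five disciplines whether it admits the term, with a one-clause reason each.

usage: h: 1×; f: 1×; g [bound]: 1×; r [bound]: 1×; p [bound]: 1×
order of uses: h, f, r, p, g
typing: the term checks, with type C
ordered: ✓, single-use (h, f, g, r, p), ordered derivation ok
linear: ✓, exactly-once usage across h, f, g, r, p
affine: ✓, h, f, g, r, p: no repeats, contraction unneeded
relevant: ✓, every one of h, f, g, r, p appears
unrestricted: ✓, type-checks (C) and nothing is barred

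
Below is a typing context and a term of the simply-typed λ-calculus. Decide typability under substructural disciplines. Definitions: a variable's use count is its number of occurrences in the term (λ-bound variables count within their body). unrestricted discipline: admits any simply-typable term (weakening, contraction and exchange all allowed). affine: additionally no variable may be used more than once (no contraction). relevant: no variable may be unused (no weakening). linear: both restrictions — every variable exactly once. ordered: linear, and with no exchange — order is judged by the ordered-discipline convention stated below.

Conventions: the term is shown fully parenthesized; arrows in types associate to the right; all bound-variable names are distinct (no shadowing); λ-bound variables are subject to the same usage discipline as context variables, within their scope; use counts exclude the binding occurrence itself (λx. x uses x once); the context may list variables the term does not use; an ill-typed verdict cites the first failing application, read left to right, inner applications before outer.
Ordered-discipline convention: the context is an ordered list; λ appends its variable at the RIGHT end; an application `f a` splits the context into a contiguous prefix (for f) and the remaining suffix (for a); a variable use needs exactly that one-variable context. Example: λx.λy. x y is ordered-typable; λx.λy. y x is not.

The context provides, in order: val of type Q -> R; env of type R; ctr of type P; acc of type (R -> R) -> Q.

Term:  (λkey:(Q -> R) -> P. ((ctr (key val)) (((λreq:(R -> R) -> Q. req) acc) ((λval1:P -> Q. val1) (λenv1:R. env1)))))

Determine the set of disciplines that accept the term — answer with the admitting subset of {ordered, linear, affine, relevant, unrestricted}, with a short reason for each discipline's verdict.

admitted by: none
variable uses: val: 1×, env: 0×, ctr: 1×, acc: 1×, key (λ-bound): 1×, req (λ-bound): 1×, val1 (λ-bound): 1×, env1 (λ-bound): 1×
use order (left to right): ctr, key, val, req, acc, val1, env1
typing: ill-typed: can't apply a value of type P
ordered: ✗ — not simply typable
linear: ✗ — fails simple typing
affine: ✗ — a type mismatch blocks all five
relevant: ✗ — the type mismatch rejects it
unrestricted: ✗ — not simply typable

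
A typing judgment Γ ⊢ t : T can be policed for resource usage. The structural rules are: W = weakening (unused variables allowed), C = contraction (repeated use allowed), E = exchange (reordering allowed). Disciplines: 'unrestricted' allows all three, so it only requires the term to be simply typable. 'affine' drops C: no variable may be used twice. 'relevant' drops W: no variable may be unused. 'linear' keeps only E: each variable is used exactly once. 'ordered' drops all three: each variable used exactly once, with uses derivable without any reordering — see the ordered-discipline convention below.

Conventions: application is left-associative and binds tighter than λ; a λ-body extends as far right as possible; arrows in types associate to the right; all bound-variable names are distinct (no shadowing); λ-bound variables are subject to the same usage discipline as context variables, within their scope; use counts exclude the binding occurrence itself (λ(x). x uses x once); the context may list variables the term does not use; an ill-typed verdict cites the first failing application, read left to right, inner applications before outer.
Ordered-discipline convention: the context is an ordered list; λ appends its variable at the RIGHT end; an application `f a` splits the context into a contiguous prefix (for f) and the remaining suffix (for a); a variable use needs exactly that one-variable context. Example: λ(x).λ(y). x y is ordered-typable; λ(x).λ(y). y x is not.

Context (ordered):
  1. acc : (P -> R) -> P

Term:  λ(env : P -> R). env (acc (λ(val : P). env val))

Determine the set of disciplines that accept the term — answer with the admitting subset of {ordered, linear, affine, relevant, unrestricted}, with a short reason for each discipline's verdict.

accepted by: relevant, unrestricted
counts: acc ×1, env (bound) ×2, val (bound) ×1
uses in reading order: env, acc, env, val
typing: well-typed at (P -> R) -> R
ordered: ✗, needs contraction — env ×2
linear: ✗, needs contraction — env ×2
affine: ✗, needs contraction — env ×2
relevant: ✓, at least one use each (acc, env, val)
unrestricted: ✓, simply typable at (P -> R) -> R; W, C, E all held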